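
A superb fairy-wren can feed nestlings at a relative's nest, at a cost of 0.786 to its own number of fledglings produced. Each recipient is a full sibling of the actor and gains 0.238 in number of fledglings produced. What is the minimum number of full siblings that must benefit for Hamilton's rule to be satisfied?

7

r to a full sibling = 0.5 (full sibs share both parents — two paths of length 2: r = 2·(1/2)^2 = 1/2).
Hamilton's rule: n·r·B > C  ⇒  n > C/(r·B) = 0.786/(0.5·0.238) = 6.605.
The smallest integer exceeding 6.605 is 7.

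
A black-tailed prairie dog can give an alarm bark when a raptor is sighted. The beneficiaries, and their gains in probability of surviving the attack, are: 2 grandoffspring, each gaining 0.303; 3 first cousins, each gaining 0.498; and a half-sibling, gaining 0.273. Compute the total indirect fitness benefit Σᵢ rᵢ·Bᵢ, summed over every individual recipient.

r to a grandoffspring = 0.25 (two parent–offspring links: r = (1/2)^2 = 1/4).
r to a first cousin = 1/8 (first cousins share one grandparent pair — two paths of length 4: r = 2·(1/2)^4 = 1/8).
r to a half-sibling = 0.25 (half-sibs share one parent — one path of length 2: r = (1/2)^2 = 1/4).
Summing one r·B term per recipient: 2·0.25·0.303 + 3·0.125·0.498 + 1·0.25·0.273 = 0.4065.

0.4065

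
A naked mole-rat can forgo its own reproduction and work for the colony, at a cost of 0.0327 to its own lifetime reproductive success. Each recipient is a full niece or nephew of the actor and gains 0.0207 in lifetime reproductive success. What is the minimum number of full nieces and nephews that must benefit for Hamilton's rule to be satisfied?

r to a full niece or nephew = 1/4 (full aunt/uncle↔niece/nephew: two paths of length 3 through the shared grandparent pair: r = 2·(1/2)^3 = 1/4).
Hamilton's rule: n·r·B > C  ⇒  n > C/(r·B) = 0.0327/(0.25·0.0207) = 6.319.
The smallest integer exceeding 6.319 is 7.

7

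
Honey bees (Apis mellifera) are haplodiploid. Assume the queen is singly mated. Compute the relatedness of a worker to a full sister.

0.75

Haplodiploid full sisters inherit their father's entire haploid genome identically (contributing 1/2) and on average half of their mother's contribution (1/2 · 1/2 = 1/4); r = 1/2 + 1/4 = 3/4.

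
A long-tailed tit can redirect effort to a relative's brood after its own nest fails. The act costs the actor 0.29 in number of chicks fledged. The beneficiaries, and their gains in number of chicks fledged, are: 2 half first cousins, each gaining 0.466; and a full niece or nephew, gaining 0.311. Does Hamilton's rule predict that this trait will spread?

Hamilton's rule: the trait is favored when the sum of r·B over every recipient exceeds the actor's cost C.
r to a half first cousin = 0.0625 (half first cousins share one grandparent — one path of length 4: r = (1/2)^4 = 1/16).
r to a full niece or nephew = 1/4 (full aunt/uncle↔niece/nephew: two paths of length 3 through the shared grandparent pair: r = 2·(1/2)^3 = 1/4).
Summing one r·B term per recipient: 2·0.0625·0.466 + 1·0.25·0.311 = 0.136.
0.136 < 0.29: the indirect benefit is less than the cost.

No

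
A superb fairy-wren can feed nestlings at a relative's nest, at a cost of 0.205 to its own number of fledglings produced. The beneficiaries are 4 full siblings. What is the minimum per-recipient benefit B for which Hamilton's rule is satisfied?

0.1025

r to a full sibling = 1/2 (full sibs share both parents — two paths of length 2: r = 2·(1/2)^2 = 1/2).
Hamilton's rule with n recipients of equal r: n·r·B > C, so B > C/(n·r) = 0.205/(4·0.5) = 0.1025.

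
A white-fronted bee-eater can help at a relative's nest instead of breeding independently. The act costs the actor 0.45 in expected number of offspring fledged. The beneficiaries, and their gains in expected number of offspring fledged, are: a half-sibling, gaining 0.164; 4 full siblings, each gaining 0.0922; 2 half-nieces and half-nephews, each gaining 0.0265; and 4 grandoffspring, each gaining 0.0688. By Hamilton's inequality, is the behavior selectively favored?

No

Hamilton's rule: the trait is favored when the sum of r·B over every recipient exceeds the actor's cost C.
r to a half-sibling = 0.25 (half-sibs share one parent — one path of length 2: r = (1/2)^2 = 1/4).
r to a full sibling = 1/2 (full sibs share both parents — two paths of length 2: r = 2·(1/2)^2 = 1/2).
r to a half-niece or half-nephew = 0.125 (half-aunt/uncle↔niece/nephew: one path of length 3: r = (1/2)^3 = 1/8).
r to a grandoffspring = 0.25 (two parent–offspring links: r = (1/2)^2 = 1/4).
Summing one r·B term per recipient: 1·0.25·0.164 + 4·0.5·0.0922 + 2·0.125·0.0265 + 4·0.25·0.0688 = 0.300825.
0.300825 < 0.45: the indirect benefit is less than the cost.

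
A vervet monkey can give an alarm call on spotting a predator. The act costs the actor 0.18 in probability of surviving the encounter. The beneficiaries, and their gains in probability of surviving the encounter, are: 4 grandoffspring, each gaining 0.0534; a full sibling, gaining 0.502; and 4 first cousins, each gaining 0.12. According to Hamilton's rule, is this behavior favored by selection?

Yes

Hamilton's rule: the trait is favored when the sum of r·B over every recipient exceeds the actor's cost C.
r to a grandoffspring = 0.25 (two parent–offspring links: r = (1/2)^2 = 1/4).
r to a full sibling = 1/2 (full sibs share both parents — two paths of length 2: r = 2·(1/2)^2 = 1/2).
r to a first cousin = 0.125 (first cousins share one grandparent pair — two paths of length 4: r = 2·(1/2)^4 = 1/8).
Summing one r·B term per recipient: 4·0.25·0.0534 + 1·0.5·0.502 + 4·0.125·0.12 = 0.3644.
0.3644 > 0.18: the indirect benefit exceeds the cost.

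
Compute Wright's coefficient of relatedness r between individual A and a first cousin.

First cousins share one grandparent pair — two paths of length 4: r = 2·(1/2)^4 = 1/8.

0.125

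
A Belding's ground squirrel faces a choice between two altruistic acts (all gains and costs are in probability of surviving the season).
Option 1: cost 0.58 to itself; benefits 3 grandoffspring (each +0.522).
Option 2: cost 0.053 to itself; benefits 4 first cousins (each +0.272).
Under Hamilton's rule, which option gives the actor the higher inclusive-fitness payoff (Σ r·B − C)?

Option 1: r to a grandoffspring = 0.25.
Option 1: Σ r·B − C = (3·0.25·0.522) − 0.58 = -0.1885.
Option 2: r to a first cousin = 0.125.
Option 2: Σ r·B − C = (4·0.125·0.272) − 0.053 = 0.083.
Option 2 has the higher net inclusive-fitness payoff.

Option 2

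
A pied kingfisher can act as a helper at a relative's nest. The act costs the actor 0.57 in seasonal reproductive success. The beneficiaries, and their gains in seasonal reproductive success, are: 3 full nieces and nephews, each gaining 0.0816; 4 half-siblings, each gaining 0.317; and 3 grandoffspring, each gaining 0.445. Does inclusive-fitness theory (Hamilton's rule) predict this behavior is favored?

Yes

Hamilton's rule: the trait is favored when the sum of r·B over every recipient exceeds the actor's cost C.
r to a full niece or nephew = 0.25 (full aunt/uncle↔niece/nephew: two paths of length 3 through the shared grandparent pair: r = 2·(1/2)^3 = 1/4).
r to a half-sibling = 1/4 (half-sibs share one parent — one path of length 2: r = (1/2)^2 = 1/4).
r to a grandoffspring = 1/4 (two parent–offspring links: r = (1/2)^2 = 1/4).
Summing one r·B term per recipient: 3·0.25·0.0816 + 4·0.25·0.317 + 3·0.25·0.445 = 0.71195.
0.71195 > 0.57: the indirect benefit exceeds the cost.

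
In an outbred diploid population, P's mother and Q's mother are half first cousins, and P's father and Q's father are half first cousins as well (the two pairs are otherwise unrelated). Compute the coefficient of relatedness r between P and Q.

Relatedness sums over independent paths through distinct common ancestors.
P and Q are related in two ways: half second cousins through their mothers (r = 1/64) and half second cousins through their fathers (r = 1/64).
r = 1/64 + 1/64 = 1/32 = 0.03125.

0.03125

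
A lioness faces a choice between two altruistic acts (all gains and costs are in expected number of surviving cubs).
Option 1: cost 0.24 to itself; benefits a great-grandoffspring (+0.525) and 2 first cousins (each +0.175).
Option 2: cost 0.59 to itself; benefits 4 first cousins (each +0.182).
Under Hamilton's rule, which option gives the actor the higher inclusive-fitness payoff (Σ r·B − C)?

Option 1

Option 1: r to a great-grandoffspring = 0.125.
Option 1: r to a first cousin = 0.125.
Option 1: Σ r·B − C = (1·0.125·0.525 + 2·0.125·0.175) − 0.24 = -0.130625.
Option 2: r to a first cousin = 0.125.
Option 2: Σ r·B − C = (4·0.125·0.182) − 0.59 = -0.499.
Option 1 has the higher net inclusive-fitness payoff.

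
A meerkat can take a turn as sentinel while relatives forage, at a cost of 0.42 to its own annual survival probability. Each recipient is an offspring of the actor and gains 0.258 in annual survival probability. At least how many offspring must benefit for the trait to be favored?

r to an offspring = 0.5 (one parent–offspring link: r = (1/2)^1 = 1/2).
Hamilton's rule: n·r·B > C  ⇒  n > C/(r·B) = 0.42/(0.5·0.258) = 3.256.
The smallest integer exceeding 3.256 is 4.

4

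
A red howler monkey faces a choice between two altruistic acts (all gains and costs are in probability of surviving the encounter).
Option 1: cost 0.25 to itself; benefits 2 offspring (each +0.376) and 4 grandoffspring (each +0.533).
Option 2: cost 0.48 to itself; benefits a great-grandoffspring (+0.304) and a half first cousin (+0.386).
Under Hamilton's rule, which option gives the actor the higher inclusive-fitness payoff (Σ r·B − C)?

Option 1

Option 1: r to an offspring = 0.5.
Option 1: r to a grandoffspring = 0.25.
Option 1: Σ r·B − C = (2·0.5·0.376 + 4·0.25·0.533) − 0.25 = 0.659.
Option 2: r to a great-grandoffspring = 0.125.
Option 2: r to a half first cousin = 0.0625.
Option 2: Σ r·B − C = (1·0.125·0.304 + 1·0.0625·0.386) − 0.48 = -0.417875.
Option 1 has the higher net inclusive-fitness payoff.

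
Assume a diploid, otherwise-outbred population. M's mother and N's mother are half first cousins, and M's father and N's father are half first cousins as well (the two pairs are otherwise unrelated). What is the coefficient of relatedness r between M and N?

0.03125

Relatedness sums over independent paths through distinct common ancestors.
M and N are related in two ways: half second cousins through their mothers (r = 1/64) and half second cousins through their fathers (r = 1/64).
r = 1/64 + 1/64 = 0.03125.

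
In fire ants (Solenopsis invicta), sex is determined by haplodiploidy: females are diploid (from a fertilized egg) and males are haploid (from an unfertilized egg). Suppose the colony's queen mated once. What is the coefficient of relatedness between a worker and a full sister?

Haplodiploid full sisters inherit their father's entire haploid genome identically (contributing 1/2) and on average half of their mother's contribution (1/2 · 1/2 = 1/4); r = 1/2 + 1/4 = 3/4.

0.75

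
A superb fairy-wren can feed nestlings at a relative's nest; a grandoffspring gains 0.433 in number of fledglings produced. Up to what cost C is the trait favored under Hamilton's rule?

0.10825

r to a grandoffspring = 1/4 (two parent–offspring links: r = (1/2)^2 = 1/4).
Hamilton's rule: n·r·B > C, so the trait is favored while C < n·r·B = 1·0.25·0.433 = 0.10825.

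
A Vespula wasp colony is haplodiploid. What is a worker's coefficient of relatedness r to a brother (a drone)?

Her haploid brother carries none of their father's genes and a random half of their mother's genome; that half matches the maternal half of her own genome with probability 1/2: r = 1/2 · 1/2 = 1/4.

0.25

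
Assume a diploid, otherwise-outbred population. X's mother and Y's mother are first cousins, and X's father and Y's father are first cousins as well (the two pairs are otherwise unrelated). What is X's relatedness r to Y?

0.0625

Independent pedigree routes through distinct common ancestors add.
X and Y are related in two ways: second cousins through their mothers (r = 1/32) and second cousins through their fathers (r = 1/32).
r = 1/32 + 1/32 = 1/16 = 0.0625.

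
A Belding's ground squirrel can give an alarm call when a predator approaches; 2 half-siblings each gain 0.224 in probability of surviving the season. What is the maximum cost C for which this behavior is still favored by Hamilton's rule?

0.112

r to a half-sibling = 1/4 (half-sibs share one parent — one path of length 2: r = (1/2)^2 = 1/4).
Hamilton's rule: n·r·B > C, so the trait is favored while C < n·r·B = 2·0.25·0.224 = 0.112.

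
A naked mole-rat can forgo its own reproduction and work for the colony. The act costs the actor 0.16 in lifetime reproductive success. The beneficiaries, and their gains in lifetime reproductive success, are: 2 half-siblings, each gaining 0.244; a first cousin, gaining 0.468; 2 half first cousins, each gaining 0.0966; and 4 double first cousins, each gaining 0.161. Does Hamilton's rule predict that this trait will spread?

Yes

Hamilton's rule: the trait is favored when the sum of r·B over every recipient exceeds the actor's cost C.
r to a half-sibling = 1/4 (half-sibs share one parent — one path of length 2: r = (1/2)^2 = 1/4).
r to a first cousin = 0.125 (first cousins share one grandparent pair — two paths of length 4: r = 2·(1/2)^4 = 1/8).
r to a half first cousin = 0.0625 (half first cousins share one grandparent — one path of length 4: r = (1/2)^4 = 1/16).
r to a double first cousin = 1/4 (double first cousins share both grandparent pairs — four paths of length 4: r = 4·(1/2)^4 = 1/4).
Summing one r·B term per recipient: 2·0.25·0.244 + 1·0.125·0.468 + 2·0.0625·0.0966 + 4·0.25·0.161 = 0.353575.
0.353575 > 0.16: the indirect benefit exceeds the cost.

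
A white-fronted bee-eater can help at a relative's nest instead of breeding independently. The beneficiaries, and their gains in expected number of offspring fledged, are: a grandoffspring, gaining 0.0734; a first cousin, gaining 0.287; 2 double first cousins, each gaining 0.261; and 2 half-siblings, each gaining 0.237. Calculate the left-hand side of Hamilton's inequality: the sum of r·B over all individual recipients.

0.303225

r to a grandoffspring = 1/4 (two parent–offspring links: r = (1/2)^2 = 1/4).
r to a first cousin = 1/8 (first cousins share one grandparent pair — two paths of length 4: r = 2·(1/2)^4 = 1/8).
r to a double first cousin = 0.25 (double first cousins share both grandparent pairs — four paths of length 4: r = 4·(1/2)^4 = 1/4).
r to a half-sibling = 1/4 (half-sibs share one parent — one path of length 2: r = (1/2)^2 = 1/4).
Summing one r·B term per recipient: 1·0.25·0.0734 + 1·0.125·0.287 + 2·0.25·0.261 + 2·0.25·0.237 = 0.303225.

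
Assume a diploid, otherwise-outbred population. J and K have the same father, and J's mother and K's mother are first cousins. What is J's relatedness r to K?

0.28125

With two independent routes of shared ancestry, r is the sum of the two contributions.
J and K are related in two ways: half-sibs through their shared father (r = 1/4) and second cousins through their mothers (r = 1/32).
r = 1/4 + 1/32 = 9/32 = 0.28125.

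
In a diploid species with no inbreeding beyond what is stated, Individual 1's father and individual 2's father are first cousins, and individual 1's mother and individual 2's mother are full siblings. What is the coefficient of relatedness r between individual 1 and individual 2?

0.15625

With two independent routes of shared ancestry, r is the sum of the two contributions.
Individual 1 and individual 2 are related in two ways: second cousins through their fathers (r = 1/32) and first cousins through their mothers (r = 1/8).
r = 1/32 + 1/8 = 0.15625.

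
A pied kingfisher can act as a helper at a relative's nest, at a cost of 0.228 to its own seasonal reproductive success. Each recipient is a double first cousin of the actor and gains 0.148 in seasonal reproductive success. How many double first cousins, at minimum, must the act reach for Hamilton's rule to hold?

7

r to a double first cousin = 1/4 (double first cousins share both grandparent pairs — four paths of length 4: r = 4·(1/2)^4 = 1/4).
Hamilton's rule: n·r·B > C  ⇒  n > C/(r·B) = 0.228/(0.25·0.148) = 6.162.
The smallest integer exceeding 6.162 is 7.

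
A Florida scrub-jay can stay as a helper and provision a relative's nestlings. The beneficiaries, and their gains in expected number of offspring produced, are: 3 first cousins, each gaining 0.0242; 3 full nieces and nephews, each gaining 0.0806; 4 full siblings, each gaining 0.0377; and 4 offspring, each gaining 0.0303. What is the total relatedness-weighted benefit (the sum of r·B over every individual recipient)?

r to a first cousin = 0.125 (first cousins share one grandparent pair — two paths of length 4: r = 2·(1/2)^4 = 1/8).
r to a full niece or nephew = 0.25 (full aunt/uncle↔niece/nephew: two paths of length 3 through the shared grandparent pair: r = 2·(1/2)^3 = 1/4).
r to a full sibling = 0.5 (full sibs share both parents — two paths of length 2: r = 2·(1/2)^2 = 1/2).
r to an offspring = 1/2 (one parent–offspring link: r = (1/2)^1 = 1/2).
Summing one r·B term per recipient: 3·0.125·0.0242 + 3·0.25·0.0806 + 4·0.5·0.0377 + 4·0.5·0.0303 = 0.205525.

0.205525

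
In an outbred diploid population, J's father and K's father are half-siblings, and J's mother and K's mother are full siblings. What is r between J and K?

With two independent routes of shared ancestry, r is the sum of the two contributions.
J and K are related in two ways: half first cousins through their fathers (r = 1/16) and first cousins through their mothers (r = 1/8).
r = 1/16 + 1/8 = 3/16 = 0.1875.

0.1875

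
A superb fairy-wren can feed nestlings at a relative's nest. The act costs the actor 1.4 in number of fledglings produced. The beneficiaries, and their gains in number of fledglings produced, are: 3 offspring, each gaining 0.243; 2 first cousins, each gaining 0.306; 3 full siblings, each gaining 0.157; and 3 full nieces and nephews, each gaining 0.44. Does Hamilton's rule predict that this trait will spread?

No

Hamilton's rule: the trait is favored when the sum of r·B over every recipient exceeds the actor's cost C.
r to an offspring = 1/2 (one parent–offspring link: r = (1/2)^1 = 1/2).
r to a first cousin = 0.125 (first cousins share one grandparent pair — two paths of length 4: r = 2·(1/2)^4 = 1/8).
r to a full sibling = 0.5 (full sibs share both parents — two paths of length 2: r = 2·(1/2)^2 = 1/2).
r to a full niece or nephew = 0.25 (full aunt/uncle↔niece/nephew: two paths of length 3 through the shared grandparent pair: r = 2·(1/2)^3 = 1/4).
Summing one r·B term per recipient: 3·0.5·0.243 + 2·0.125·0.306 + 3·0.5·0.157 + 3·0.25·0.44 = 1.0065.
1.0065 < 1.4: the indirect benefit is less than the cost.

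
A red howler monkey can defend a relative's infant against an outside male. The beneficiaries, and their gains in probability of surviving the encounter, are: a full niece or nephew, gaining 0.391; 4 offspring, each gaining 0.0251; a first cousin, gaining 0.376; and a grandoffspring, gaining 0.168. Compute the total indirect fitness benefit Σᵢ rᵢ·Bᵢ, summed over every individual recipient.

0.23695

r to a full niece or nephew = 0.25 (full aunt/uncle↔niece/nephew: two paths of length 3 through the shared grandparent pair: r = 2·(1/2)^3 = 1/4).
r to an offspring = 0.5 (one parent–offspring link: r = (1/2)^1 = 1/2).
r to a first cousin = 1/8 (first cousins share one grandparent pair — two paths of length 4: r = 2·(1/2)^4 = 1/8).
r to a grandoffspring = 0.25 (two parent–offspring links: r = (1/2)^2 = 1/4).
Summing one r·B term per recipient: 1·0.25·0.391 + 4·0.5·0.0251 + 1·0.125·0.376 + 1·0.25·0.168 = 0.23695.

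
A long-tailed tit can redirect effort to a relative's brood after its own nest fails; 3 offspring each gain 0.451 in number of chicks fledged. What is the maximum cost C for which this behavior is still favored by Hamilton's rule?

r to an offspring = 0.5 (one parent–offspring link: r = (1/2)^1 = 1/2).
Hamilton's rule: n·r·B > C, so the trait is favored while C < n·r·B = 3·0.5·0.451 = 0.6765.

0.6765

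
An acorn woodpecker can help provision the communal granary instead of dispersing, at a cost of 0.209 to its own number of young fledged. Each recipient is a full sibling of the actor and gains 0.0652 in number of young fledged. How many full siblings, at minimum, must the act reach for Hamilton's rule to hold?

r to a full sibling = 0.5 (full sibs share both parents — two paths of length 2: r = 2·(1/2)^2 = 1/2).
Hamilton's rule: n·r·B > C  ⇒  n > C/(r·B) = 0.209/(0.5·0.0652) = 6.411.
The smallest integer exceeding 6.411 is 7.

7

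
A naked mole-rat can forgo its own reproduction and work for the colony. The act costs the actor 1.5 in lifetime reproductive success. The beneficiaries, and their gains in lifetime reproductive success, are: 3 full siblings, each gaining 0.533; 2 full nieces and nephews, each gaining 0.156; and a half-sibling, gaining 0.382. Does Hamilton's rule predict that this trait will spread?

Hamilton's rule: the trait is favored when the sum of r·B over every recipient exceeds the actor's cost C.
r to a full sibling = 1/2 (full sibs share both parents — two paths of length 2: r = 2·(1/2)^2 = 1/2).
r to a full niece or nephew = 1/4 (full aunt/uncle↔niece/nephew: two paths of length 3 through the shared grandparent pair: r = 2·(1/2)^3 = 1/4).
r to a half-sibling = 0.25 (half-sibs share one parent — one path of length 2: r = (1/2)^2 = 1/4).
Summing one r·B term per recipient: 3·0.5·0.533 + 2·0.25·0.156 + 1·0.25·0.382 = 0.973.
0.973 < 1.5: the indirect benefit is less than the cost.

No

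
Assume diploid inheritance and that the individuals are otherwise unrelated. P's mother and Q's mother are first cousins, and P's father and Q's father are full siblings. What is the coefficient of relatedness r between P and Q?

Relatedness sums over independent paths through distinct common ancestors.
P and Q are related in two ways: second cousins through their mothers (r = 1/32) and first cousins through their fathers (r = 1/8).
r = 1/32 + 1/8 = 0.15625.

0.15625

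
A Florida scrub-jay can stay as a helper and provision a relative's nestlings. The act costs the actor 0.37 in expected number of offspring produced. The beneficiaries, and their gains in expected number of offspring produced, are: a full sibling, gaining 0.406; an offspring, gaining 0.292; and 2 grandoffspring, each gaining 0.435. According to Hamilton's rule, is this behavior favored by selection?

Hamilton's rule: the trait is favored when the sum of r·B over every recipient exceeds the actor's cost C.
r to a full sibling = 0.5 (full sibs share both parents — two paths of length 2: r = 2·(1/2)^2 = 1/2).
r to an offspring = 1/2 (one parent–offspring link: r = (1/2)^1 = 1/2).
r to a grandoffspring = 1/4 (two parent–offspring links: r = (1/2)^2 = 1/4).
Summing one r·B term per recipient: 1·0.5·0.406 + 1·0.5·0.292 + 2·0.25·0.435 = 0.5665.
0.5665 > 0.37: the indirect benefit exceeds the cost.

Yes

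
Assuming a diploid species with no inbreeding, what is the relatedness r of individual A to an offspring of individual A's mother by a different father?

Each parent–offspring link contributes a factor of 1/2, and independent paths through distinct common ancestors add.
Half-sibs share one parent — one path of length 2: r = (1/2)^2 = 1/4.

0.25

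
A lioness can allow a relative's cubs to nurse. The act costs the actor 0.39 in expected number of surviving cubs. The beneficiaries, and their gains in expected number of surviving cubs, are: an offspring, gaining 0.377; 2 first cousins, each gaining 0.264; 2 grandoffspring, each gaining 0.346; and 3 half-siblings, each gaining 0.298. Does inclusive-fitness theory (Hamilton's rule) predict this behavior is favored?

Yes

Hamilton's rule: the trait is favored when the sum of r·B over every recipient exceeds the actor's cost C.
r to an offspring = 1/2 (one parent–offspring link: r = (1/2)^1 = 1/2).
r to a first cousin = 0.125 (first cousins share one grandparent pair — two paths of length 4: r = 2·(1/2)^4 = 1/8).
r to a grandoffspring = 0.25 (two parent–offspring links: r = (1/2)^2 = 1/4).
r to a half-sibling = 1/4 (half-sibs share one parent — one path of length 2: r = (1/2)^2 = 1/4).
Summing one r·B term per recipient: 1·0.5·0.377 + 2·0.125·0.264 + 2·0.25·0.346 + 3·0.25·0.298 = 0.651.
0.651 > 0.39: the indirect benefit exceeds the cost.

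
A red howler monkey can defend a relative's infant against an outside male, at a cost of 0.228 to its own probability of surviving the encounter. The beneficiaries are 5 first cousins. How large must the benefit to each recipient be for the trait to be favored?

r to a first cousin = 0.125 (first cousins share one grandparent pair — two paths of length 4: r = 2·(1/2)^4 = 1/8).
Hamilton's rule with n recipients of equal r: n·r·B > C, so B > C/(n·r) = 0.228/(5·0.125) = 0.3648.

0.3648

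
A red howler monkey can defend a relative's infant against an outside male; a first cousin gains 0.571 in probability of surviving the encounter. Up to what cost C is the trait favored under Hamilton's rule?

0.071375

r to a first cousin = 0.125 (first cousins share one grandparent pair — two paths of length 4: r = 2·(1/2)^4 = 1/8).
Hamilton's rule: n·r·B > C, so the trait is favored while C < n·r·B = 1·0.125·0.571 = 0.071375.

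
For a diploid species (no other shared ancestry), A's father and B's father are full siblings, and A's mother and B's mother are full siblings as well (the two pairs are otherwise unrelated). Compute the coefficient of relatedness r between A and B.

0.25

Independent pedigree routes through distinct common ancestors add.
A and B are related in two ways: first cousins through their fathers (r = 1/8) and first cousins through their mothers (r = 1/8) — i.e. double first cousins.
r = 1/8 + 1/8 = 0.25.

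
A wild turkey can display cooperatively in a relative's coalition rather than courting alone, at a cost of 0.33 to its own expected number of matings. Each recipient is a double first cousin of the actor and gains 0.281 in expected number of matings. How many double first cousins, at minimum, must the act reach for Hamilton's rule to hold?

r to a double first cousin = 0.25 (double first cousins share both grandparent pairs — four paths of length 4: r = 4·(1/2)^4 = 1/4).
Hamilton's rule: n·r·B > C  ⇒  n > C/(r·B) = 0.33/(0.25·0.281) = 4.698.
The smallest integer exceeding 4.698 is 5.

5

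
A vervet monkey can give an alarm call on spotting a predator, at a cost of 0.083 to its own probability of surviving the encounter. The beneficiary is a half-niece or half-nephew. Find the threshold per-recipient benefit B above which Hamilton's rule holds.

r to a half-niece or half-nephew = 0.125 (half-aunt/uncle↔niece/nephew: one path of length 3: r = (1/2)^3 = 1/8).
Hamilton's rule with n recipients of equal r: n·r·B > C, so B > C/(n·r) = 0.083/(1·0.125) = 0.664.

0.664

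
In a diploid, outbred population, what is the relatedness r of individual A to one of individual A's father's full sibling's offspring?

0.125

Each parent–offspring link contributes a factor of 1/2, and independent paths through distinct common ancestors add.
First cousins share one grandparent pair — two paths of length 4: r = 2·(1/2)^4 = 1/8.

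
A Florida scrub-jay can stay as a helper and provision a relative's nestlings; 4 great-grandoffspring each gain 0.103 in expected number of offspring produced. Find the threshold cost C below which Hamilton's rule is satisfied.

r to a great-grandoffspring = 0.125 (three parent–offspring links: r = (1/2)^3 = 1/8).
Hamilton's rule: n·r·B > C, so the trait is favored while C < n·r·B = 4·0.125·0.103 = 0.0515.

0.0515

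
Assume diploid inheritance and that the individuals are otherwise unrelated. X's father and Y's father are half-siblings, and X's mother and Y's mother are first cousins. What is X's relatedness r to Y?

Relatedness sums over independent paths through distinct common ancestors.
X and Y are related in two ways: half first cousins through their fathers (r = 1/16) and second cousins through their mothers (r = 1/32).
r = 1/16 + 1/32 = 0.09375.

0.09375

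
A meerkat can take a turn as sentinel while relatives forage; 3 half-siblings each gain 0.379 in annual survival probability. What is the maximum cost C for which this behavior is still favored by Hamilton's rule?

0.28425

r to a half-sibling = 1/4 (half-sibs share one parent — one path of length 2: r = (1/2)^2 = 1/4).
Hamilton's rule: n·r·B > C, so the trait is favored while C < n·r·B = 3·0.25·0.379 = 0.28425.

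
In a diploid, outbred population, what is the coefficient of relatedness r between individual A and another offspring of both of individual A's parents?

0.5

Each parent–offspring link contributes a factor of 1/2, and independent paths through distinct common ancestors add.
Full sibs share both parents — two paths of length 2: r = 2·(1/2)^2 = 1/2.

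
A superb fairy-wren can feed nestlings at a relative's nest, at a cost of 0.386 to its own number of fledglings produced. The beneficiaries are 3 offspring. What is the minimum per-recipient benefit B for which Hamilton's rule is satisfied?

0.2573

r to an offspring = 1/2 (one parent–offspring link: r = (1/2)^1 = 1/2).
Hamilton's rule with n recipients of equal r: n·r·B > C, so B > C/(n·r) = 0.386/(3·0.5) = 0.2573.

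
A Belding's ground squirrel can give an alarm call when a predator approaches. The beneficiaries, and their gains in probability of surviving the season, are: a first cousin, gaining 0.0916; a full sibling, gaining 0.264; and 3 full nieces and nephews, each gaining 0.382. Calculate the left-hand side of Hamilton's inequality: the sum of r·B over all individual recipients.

0.42995

r to a first cousin = 0.125 (first cousins share one grandparent pair — two paths of length 4: r = 2·(1/2)^4 = 1/8).
r to a full sibling = 0.5 (full sibs share both parents — two paths of length 2: r = 2·(1/2)^2 = 1/2).
r to a full niece or nephew = 1/4 (full aunt/uncle↔niece/nephew: two paths of length 3 through the shared grandparent pair: r = 2·(1/2)^3 = 1/4).
Summing one r·B term per recipient: 1·0.125·0.0916 + 1·0.5·0.264 + 3·0.25·0.382 = 0.42995.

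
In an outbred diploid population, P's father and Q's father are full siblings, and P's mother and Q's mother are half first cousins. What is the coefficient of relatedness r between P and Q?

Relatedness sums over independent paths through distinct common ancestors.
P and Q are related in two ways: first cousins through their fathers (r = 1/8) and half second cousins through their mothers (r = 1/64).
r = 1/8 + 1/64 = 9/64 = 0.140625.

0.140625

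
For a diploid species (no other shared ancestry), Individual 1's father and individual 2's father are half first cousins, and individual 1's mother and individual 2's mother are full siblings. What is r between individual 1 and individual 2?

With two independent routes of shared ancestry, r is the sum of the two contributions.
Individual 1 and individual 2 are related in two ways: half second cousins through their fathers (r = 1/64) and first cousins through their mothers (r = 1/8).
r = 1/64 + 1/8 = 0.140625.

0.140625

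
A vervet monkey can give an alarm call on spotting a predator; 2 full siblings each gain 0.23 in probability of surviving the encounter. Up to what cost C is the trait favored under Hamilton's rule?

0.23

r to a full sibling = 0.5 (full sibs share both parents — two paths of length 2: r = 2·(1/2)^2 = 1/2).
Hamilton's rule: n·r·B > C, so the trait is favored while C < n·r·B = 2·0.5·0.23 = 0.23.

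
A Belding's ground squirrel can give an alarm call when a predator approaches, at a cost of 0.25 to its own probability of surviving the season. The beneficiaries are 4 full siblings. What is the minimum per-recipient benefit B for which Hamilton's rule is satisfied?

r to a full sibling = 0.5 (full sibs share both parents — two paths of length 2: r = 2·(1/2)^2 = 1/2).
Hamilton's rule with n recipients of equal r: n·r·B > C, so B > C/(n·r) = 0.25/(4·0.5) = 0.125.

0.125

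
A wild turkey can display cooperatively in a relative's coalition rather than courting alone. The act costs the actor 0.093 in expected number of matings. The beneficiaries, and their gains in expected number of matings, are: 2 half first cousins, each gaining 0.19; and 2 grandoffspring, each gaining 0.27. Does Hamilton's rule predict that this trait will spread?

Yes

Hamilton's rule: the trait is favored when the sum of r·B over every recipient exceeds the actor's cost C.
r to a half first cousin = 1/16 (half first cousins share one grandparent — one path of length 4: r = (1/2)^4 = 1/16).
r to a grandoffspring = 0.25 (two parent–offspring links: r = (1/2)^2 = 1/4).
Summing one r·B term per recipient: 2·0.0625·0.19 + 2·0.25·0.27 = 0.15875.
0.15875 > 0.093: the indirect benefit exceeds the cost.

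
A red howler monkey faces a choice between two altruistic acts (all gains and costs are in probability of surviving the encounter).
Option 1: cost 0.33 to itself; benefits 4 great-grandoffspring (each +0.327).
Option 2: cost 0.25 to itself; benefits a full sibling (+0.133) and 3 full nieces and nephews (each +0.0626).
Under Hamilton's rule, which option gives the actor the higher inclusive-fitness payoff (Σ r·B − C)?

Option 1: r to a great-grandoffspring = 0.125.
Option 1: Σ r·B − C = (4·0.125·0.327) − 0.33 = -0.1665.
Option 2: r to a full sibling = 0.5.
Option 2: r to a full niece or nephew = 0.25.
Option 2: Σ r·B − C = (1·0.5·0.133 + 3·0.25·0.0626) − 0.25 = -0.13655.
Option 2 has the higher net inclusive-fitness payoff.

Option 2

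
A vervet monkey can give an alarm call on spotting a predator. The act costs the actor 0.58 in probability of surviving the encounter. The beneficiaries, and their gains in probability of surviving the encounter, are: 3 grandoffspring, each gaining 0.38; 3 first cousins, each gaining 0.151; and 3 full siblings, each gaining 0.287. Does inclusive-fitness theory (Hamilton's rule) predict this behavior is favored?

Yes

Hamilton's rule: the trait is favored when the sum of r·B over every recipient exceeds the actor's cost C.
r to a grandoffspring = 0.25 (two parent–offspring links: r = (1/2)^2 = 1/4).
r to a first cousin = 0.125 (first cousins share one grandparent pair — two paths of length 4: r = 2·(1/2)^4 = 1/8).
r to a full sibling = 0.5 (full sibs share both parents — two paths of length 2: r = 2·(1/2)^2 = 1/2).
Summing one r·B term per recipient: 3·0.25·0.38 + 3·0.125·0.151 + 3·0.5·0.287 = 0.772125.
0.772125 > 0.58: the indirect benefit exceeds the cost.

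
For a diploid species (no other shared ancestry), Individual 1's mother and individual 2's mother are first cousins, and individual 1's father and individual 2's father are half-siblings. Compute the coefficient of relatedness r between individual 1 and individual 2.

0.09375

With two independent routes of shared ancestry, r is the sum of the two contributions.
Individual 1 and individual 2 are related in two ways: second cousins through their mothers (r = 1/32) and half first cousins through their fathers (r = 1/16).
r = 1/32 + 1/16 = 0.09375.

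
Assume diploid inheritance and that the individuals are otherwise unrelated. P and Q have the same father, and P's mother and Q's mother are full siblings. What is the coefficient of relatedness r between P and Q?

0.375

Independent pedigree routes through distinct common ancestors add.
P and Q are related in two ways: half-sibs through their shared father (r = 1/4) and first cousins through their mothers (r = 1/8).
r = 1/4 + 1/8 = 0.375.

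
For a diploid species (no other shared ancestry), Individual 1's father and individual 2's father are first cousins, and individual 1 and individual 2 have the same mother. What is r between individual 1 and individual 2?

Independent pedigree routes through distinct common ancestors add.
Individual 1 and individual 2 are related in two ways: second cousins through their fathers (r = 1/32) and half-sibs through their shared mother (r = 1/4).
r = 1/32 + 1/4 = 0.28125.

0.28125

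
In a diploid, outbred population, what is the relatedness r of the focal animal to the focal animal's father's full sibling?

0.25

Each parent–offspring link contributes a factor of 1/2, and independent paths through distinct common ancestors add.
Full aunt/uncle↔niece/nephew: two paths of length 3 through the shared grandparent pair: r = 2·(1/2)^3 = 1/4.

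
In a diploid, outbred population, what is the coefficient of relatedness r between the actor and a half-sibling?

Each parent–offspring link contributes a factor of 1/2, and independent paths through distinct common ancestors add.
Half-sibs share one parent — one path of length 2: r = (1/2)^2 = 1/4.

0.25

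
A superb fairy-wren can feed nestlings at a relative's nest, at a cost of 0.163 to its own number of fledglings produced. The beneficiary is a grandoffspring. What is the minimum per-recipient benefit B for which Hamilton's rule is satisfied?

r to a grandoffspring = 1/4 (two parent–offspring links: r = (1/2)^2 = 1/4).
Hamilton's rule with n recipients of equal r: n·r·B > C, so B > C/(n·r) = 0.163/(1·0.25) = 0.652.

0.652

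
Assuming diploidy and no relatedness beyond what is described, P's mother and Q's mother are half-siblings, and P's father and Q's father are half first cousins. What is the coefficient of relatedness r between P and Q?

With two independent routes of shared ancestry, r is the sum of the two contributions.
P and Q are related in two ways: half first cousins through their mothers (r = 1/16) and half second cousins through their fathers (r = 1/64).
r = 1/16 + 1/64 = 0.078125.

0.078125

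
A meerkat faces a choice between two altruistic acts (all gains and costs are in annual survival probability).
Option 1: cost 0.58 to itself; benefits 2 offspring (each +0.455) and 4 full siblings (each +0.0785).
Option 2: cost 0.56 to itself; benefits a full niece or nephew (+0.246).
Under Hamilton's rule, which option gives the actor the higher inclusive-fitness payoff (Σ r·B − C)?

Option 1: r to an offspring = 0.5.
Option 1: r to a full sibling = 0.5.
Option 1: Σ r·B − C = (2·0.5·0.455 + 4·0.5·0.0785) − 0.58 = 0.032.
Option 2: r to a full niece or nephew = 0.25.
Option 2: Σ r·B − C = (1·0.25·0.246) − 0.56 = -0.4985.
Option 1 has the higher net inclusive-fitness payoff.

Option 1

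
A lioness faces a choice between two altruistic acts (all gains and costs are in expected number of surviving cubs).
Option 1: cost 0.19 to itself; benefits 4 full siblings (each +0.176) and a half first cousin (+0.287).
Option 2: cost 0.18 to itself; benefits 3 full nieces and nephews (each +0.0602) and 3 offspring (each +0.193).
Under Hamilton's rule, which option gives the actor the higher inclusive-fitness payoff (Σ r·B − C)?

Option 1

Option 1: r to a full sibling = 0.5.
Option 1: r to a half first cousin = 0.0625.
Option 1: Σ r·B − C = (4·0.5·0.176 + 1·0.0625·0.287) − 0.19 = 0.1799375.
Option 2: r to a full niece or nephew = 0.25.
Option 2: r to an offspring = 0.5.
Option 2: Σ r·B − C = (3·0.25·0.0602 + 3·0.5·0.193) − 0.18 = 0.15465.
Option 1 has the higher net inclusive-fitness payoff.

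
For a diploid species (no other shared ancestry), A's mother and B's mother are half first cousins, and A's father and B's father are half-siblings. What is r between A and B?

Independent pedigree routes through distinct common ancestors add.
A and B are related in two ways: half second cousins through their mothers (r = 1/64) and half first cousins through their fathers (r = 1/16).
r = 1/64 + 1/16 = 0.078125.

0.078125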